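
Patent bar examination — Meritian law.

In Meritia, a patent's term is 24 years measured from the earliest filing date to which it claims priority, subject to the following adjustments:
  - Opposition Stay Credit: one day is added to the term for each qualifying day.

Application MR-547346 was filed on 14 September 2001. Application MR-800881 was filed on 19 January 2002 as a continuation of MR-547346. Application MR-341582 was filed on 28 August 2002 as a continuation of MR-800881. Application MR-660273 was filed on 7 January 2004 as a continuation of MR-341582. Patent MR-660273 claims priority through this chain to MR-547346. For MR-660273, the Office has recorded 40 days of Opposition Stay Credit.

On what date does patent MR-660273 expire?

Earliest priority filing: 14 September 2001.
Base term: 14 September 2001 + 24 years → 14 September 2025.
Opposition Stay Credit: +40 days → 24 October 2025.

2025-10-24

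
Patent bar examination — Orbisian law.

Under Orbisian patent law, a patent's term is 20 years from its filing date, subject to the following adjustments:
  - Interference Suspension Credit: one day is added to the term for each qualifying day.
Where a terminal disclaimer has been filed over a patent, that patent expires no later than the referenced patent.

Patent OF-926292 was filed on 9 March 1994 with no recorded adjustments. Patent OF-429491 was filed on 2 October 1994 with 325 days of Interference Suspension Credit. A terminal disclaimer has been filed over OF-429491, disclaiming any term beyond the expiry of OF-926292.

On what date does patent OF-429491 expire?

Natural term of OF-429491:
  Base: filing + 20 years → 2 October 2014.
  Interference Suspension Credit: +325 days → 23 August 2015.
Expiry of referenced patent OF-926292:
  Base: filing + 20 years → 9 March 2014.
Terminal disclaimer: OF-429491 expires on the earlier of 23 August 2015 and 9 March 2014.

2014-03-09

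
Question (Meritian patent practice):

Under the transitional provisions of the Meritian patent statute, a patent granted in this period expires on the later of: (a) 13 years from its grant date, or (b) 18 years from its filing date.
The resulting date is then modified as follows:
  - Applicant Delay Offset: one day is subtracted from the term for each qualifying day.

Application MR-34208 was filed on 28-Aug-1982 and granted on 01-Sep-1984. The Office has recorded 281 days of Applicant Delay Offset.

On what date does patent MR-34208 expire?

(a) grant + 13 years → 1 September 1997.
(b) filing + 18 years → 28 August 2000.
Later of the two: 28 August 2000.
Applicant Delay Offset: −281 days → 21 November 1999.

November 21, 1999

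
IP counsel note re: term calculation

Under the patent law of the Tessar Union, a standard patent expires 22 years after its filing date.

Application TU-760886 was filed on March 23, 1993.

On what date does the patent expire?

2015-03-23

Filing date + 22 years → 23 March 2015.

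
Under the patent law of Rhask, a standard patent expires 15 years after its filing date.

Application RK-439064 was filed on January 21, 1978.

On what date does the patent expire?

January 21, 1993

Filing date + 15 years → 21 January 1993.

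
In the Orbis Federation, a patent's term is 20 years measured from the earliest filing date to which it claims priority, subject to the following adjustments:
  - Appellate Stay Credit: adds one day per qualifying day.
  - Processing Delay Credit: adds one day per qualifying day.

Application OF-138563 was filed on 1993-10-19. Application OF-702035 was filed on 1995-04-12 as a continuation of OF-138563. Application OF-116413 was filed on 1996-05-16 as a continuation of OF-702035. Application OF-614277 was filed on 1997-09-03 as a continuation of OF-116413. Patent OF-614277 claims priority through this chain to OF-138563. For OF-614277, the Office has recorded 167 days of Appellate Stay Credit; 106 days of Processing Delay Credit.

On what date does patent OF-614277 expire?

Earliest priority filing: 19 October 1993.
Base term: 19 October 1993 + 20 years → 19 October 2013.
Appellate Stay Credit: +167 days → 4 April 2014.
Processing Delay Credit: +106 days → 19 July 2014.

July 19, 2014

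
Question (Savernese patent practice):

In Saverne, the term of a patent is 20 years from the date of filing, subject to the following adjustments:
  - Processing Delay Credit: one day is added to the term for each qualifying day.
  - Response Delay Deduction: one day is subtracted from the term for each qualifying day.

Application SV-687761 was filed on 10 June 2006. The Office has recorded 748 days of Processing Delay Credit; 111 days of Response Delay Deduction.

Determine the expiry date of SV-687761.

March 8, 2028

Base term: filing date + 20 years → 10 June 2026.
Processing Delay Credit: +748 days → 27 June 2028.
Response Delay Deduction: −111 days → 8 March 2028.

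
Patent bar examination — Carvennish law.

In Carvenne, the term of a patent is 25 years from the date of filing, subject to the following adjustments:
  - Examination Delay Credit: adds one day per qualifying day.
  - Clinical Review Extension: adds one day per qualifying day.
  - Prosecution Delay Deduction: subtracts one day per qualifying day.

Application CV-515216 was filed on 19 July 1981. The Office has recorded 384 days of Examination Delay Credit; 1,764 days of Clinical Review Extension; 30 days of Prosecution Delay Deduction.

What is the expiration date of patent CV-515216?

Base term: filing date + 25 years → 19 July 2006.
Examination Delay Credit: +384 days → 7 August 2007.
Clinical Review Extension: +1764 days → 5 June 2012.
Prosecution Delay Deduction: −30 days → 6 May 2012.

2012-05-06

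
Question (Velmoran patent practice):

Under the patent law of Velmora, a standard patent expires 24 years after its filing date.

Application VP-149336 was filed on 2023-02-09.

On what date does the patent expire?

2047-02-09

Filing date + 24 years → 9 February 2047.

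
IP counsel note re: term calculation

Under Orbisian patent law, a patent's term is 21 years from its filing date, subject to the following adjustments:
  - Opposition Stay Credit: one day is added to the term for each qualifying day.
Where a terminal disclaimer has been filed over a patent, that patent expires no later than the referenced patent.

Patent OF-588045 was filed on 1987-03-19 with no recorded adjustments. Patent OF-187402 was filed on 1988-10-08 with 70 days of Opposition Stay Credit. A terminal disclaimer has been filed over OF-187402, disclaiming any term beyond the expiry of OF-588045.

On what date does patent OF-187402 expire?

March 19, 2008

Natural term of OF-187402:
  Base: filing + 21 years → 8 October 2009.
  Opposition Stay Credit: +70 days → 17 December 2009.
Expiry of referenced patent OF-588045:
  Base: filing + 21 years → 19 March 2008.
Terminal disclaimer: OF-187402 expires on the earlier of 17 December 2009 and 19 March 2008.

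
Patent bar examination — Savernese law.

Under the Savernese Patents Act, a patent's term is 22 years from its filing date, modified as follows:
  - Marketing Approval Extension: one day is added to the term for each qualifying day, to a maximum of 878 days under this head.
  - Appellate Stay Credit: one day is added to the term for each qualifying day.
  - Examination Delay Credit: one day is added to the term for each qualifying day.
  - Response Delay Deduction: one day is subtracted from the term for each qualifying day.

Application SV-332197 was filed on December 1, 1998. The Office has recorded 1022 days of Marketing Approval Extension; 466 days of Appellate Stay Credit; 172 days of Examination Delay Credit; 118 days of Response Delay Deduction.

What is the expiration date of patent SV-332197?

Base term: filing date + 22 years → 1 December 2020.
Marketing Approval Extension: 1022 days claimed exceeds the 878-day cap, so +878 days → 28 April 2023.
Appellate Stay Credit: +466 days → 6 August 2024.
Examination Delay Credit: +172 days → 25 January 2025.
Response Delay Deduction: −118 days → 29 September 2024.

2024-09-29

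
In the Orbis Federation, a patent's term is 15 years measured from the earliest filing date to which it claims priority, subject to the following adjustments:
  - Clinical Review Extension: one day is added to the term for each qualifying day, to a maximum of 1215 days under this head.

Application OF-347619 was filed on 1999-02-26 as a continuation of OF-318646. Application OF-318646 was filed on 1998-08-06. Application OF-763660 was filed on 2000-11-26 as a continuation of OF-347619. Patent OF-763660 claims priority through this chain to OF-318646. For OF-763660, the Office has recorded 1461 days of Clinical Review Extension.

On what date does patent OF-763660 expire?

2016-12-03

Earliest priority filing: 6 August 1998.
Base term: 6 August 1998 + 15 years → 6 August 2013.
Clinical Review Extension: 1461 days claimed exceeds the 1215-day cap, so +1215 days → 3 December 2016.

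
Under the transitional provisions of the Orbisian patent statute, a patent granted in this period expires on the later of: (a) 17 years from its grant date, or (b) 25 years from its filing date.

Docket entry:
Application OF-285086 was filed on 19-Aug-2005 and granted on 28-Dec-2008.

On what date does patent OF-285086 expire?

(a) grant + 17 years → 28 December 2025.
(b) filing + 25 years → 19 August 2030.
Later of the two: 19 August 2030.

2030-08-19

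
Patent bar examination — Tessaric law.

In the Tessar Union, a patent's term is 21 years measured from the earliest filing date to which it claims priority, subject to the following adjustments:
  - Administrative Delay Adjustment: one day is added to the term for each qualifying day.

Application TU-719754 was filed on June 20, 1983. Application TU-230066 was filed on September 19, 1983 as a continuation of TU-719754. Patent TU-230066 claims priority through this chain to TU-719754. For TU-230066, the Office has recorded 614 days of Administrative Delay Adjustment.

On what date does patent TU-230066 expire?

Earliest priority filing: 20 June 1983.
Base term: 20 June 1983 + 21 years → 20 June 2004.
Administrative Delay Adjustment: +614 days → 24 February 2006.

2006-02-24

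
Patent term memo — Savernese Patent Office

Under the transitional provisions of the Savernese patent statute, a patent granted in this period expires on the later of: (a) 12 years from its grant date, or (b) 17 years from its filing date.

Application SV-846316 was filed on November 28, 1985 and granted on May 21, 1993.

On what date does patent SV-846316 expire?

(a) grant + 12 years → 21 May 2005.
(b) filing + 17 years → 28 November 2002.
Later of the two: 21 May 2005.

May 21, 2005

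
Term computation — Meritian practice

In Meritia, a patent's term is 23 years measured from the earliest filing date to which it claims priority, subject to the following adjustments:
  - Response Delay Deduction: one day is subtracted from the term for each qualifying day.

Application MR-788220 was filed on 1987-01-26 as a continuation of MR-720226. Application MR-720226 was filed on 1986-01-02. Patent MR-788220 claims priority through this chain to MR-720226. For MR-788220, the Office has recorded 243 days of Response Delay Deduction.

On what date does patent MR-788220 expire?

Earliest priority filing: 2 January 1986.
Base term: 2 January 1986 + 23 years → 2 January 2009.
Response Delay Deduction: −243 days → 4 May 2008.

2008-05-04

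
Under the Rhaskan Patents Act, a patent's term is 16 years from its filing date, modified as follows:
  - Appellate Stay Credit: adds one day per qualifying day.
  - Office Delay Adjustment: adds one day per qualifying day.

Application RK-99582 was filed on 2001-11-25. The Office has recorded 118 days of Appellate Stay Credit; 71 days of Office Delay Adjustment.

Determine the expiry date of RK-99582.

Base term: filing date + 16 years → 25 November 2017.
Appellate Stay Credit: +118 days → 23 March 2018.
Office Delay Adjustment: +71 days → 2 June 2018.

2018-06-02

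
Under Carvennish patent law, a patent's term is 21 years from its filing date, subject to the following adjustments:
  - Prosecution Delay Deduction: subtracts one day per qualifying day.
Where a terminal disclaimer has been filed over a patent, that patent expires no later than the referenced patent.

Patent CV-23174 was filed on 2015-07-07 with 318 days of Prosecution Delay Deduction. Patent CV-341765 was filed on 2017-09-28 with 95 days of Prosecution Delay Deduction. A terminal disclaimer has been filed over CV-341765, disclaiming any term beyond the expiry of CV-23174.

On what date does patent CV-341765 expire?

Natural term of CV-341765:
  Base: filing + 21 years → 28 September 2038.
  Prosecution Delay Deduction: −95 days → 25 June 2038.
Expiry of referenced patent CV-23174:
  Base: filing + 21 years → 7 July 2036.
  Prosecution Delay Deduction: −318 days → 24 August 2035.
Terminal disclaimer: CV-341765 expires on the earlier of 25 June 2038 and 24 August 2035.

August 24, 2035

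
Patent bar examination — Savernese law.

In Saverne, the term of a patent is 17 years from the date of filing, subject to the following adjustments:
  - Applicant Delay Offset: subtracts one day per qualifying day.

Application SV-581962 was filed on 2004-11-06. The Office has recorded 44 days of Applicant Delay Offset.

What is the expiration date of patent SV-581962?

September 23, 2021

Base term: filing date + 17 years → 6 November 2021.
Applicant Delay Offset: −44 days → 23 September 2021.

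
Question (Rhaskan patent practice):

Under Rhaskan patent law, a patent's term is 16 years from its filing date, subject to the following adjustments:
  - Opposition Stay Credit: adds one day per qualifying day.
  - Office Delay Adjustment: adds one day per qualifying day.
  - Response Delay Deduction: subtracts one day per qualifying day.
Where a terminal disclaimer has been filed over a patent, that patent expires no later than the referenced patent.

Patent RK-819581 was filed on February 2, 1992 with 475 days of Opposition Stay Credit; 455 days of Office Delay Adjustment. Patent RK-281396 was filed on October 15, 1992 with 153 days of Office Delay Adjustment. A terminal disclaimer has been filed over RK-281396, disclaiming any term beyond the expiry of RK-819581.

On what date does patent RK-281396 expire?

2009-03-17

Natural term of RK-281396:
  Base: filing + 16 years → 15 October 2008.
  Office Delay Adjustment: +153 days → 17 March 2009.
Expiry of referenced patent RK-819581:
  Base: filing + 16 years → 2 February 2008.
  Opposition Stay Credit: +475 days → 22 May 2009.
  Office Delay Adjustment: +455 days → 20 August 2010.
Terminal disclaimer: RK-281396 expires on the earlier of 17 March 2009 and 20 August 2010.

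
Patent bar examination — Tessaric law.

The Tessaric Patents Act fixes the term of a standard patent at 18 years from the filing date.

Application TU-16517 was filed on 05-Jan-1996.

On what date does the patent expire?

2014-01-05

Filing date + 18 years → 5 January 2014.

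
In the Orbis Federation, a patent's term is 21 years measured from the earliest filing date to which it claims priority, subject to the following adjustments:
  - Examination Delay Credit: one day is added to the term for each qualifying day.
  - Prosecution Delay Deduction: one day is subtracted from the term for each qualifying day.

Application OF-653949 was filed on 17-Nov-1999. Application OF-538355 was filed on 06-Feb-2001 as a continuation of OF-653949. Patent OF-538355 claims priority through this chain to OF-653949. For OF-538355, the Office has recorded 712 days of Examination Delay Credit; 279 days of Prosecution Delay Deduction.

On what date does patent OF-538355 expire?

Earliest priority filing: 17 November 1999.
Base term: 17 November 1999 + 21 years → 17 November 2020.
Examination Delay Credit: +712 days → 30 October 2022.
Prosecution Delay Deduction: −279 days → 24 January 2022.

2022-01-24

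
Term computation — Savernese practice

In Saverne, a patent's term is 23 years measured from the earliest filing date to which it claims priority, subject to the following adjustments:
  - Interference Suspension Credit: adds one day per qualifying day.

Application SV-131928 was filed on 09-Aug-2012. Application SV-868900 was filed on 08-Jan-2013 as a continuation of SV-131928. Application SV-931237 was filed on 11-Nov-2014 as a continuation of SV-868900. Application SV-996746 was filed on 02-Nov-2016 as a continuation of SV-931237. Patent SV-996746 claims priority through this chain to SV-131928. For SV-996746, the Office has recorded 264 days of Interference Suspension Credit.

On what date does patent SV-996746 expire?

Earliest priority filing: 9 August 2012.
Base term: 9 August 2012 + 23 years → 9 August 2035.
Interference Suspension Credit: +264 days → 29 April 2036.

April 29, 2036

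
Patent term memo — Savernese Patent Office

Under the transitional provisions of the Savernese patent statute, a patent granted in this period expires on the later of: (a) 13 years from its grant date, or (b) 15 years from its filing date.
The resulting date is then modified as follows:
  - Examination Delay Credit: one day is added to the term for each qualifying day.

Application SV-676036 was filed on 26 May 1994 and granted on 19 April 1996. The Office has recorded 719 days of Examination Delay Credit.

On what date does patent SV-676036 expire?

2011-05-15

(a) grant + 13 years → 19 April 2009.
(b) filing + 15 years → 26 May 2009.
Later of the two: 26 May 2009.
Examination Delay Credit: +719 days → 15 May 2011.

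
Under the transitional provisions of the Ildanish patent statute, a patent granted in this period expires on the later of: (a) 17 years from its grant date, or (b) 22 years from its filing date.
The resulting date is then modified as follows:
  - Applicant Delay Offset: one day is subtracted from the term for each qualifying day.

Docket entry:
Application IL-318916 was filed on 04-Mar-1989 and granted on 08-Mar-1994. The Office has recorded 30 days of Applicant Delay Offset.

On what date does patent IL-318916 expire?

(a) grant + 17 years → 8 March 2011.
(b) filing + 22 years → 4 March 2011.
Later of the two: 8 March 2011.
Applicant Delay Offset: −30 days → 6 February 2011.

February 6, 2011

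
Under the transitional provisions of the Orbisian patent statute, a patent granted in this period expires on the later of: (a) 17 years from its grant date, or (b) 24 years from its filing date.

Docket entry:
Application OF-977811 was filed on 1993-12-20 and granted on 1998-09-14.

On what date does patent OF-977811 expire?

December 20, 2017

(a) grant + 17 years → 14 September 2015.
(b) filing + 24 years → 20 December 2017.
Later of the two: 20 December 2017.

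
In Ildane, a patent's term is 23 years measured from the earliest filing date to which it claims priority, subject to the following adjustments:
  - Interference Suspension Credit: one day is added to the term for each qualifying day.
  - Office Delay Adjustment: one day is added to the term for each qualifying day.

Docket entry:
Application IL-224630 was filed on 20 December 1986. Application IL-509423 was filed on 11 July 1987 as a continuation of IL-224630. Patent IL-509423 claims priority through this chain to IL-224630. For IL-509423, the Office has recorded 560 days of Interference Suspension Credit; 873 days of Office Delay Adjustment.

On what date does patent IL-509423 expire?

2013-11-22

Earliest priority filing: 20 December 1986.
Base term: 20 December 1986 + 23 years → 20 December 2009.
Interference Suspension Credit: +560 days → 3 July 2011.
Office Delay Adjustment: +873 days → 22 November 2013.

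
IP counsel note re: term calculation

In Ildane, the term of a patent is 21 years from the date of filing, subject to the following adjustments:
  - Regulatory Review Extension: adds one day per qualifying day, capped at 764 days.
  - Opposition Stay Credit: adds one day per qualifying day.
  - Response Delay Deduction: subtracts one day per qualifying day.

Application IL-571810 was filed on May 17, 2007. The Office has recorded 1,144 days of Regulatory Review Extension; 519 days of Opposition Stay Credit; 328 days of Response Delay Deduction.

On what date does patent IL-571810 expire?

Base term: filing date + 21 years → 17 May 2028.
Regulatory Review Extension: 1144 days claimed exceeds the 764-day cap, so +764 days → 20 June 2030.
Opposition Stay Credit: +519 days → 21 November 2031.
Response Delay Deduction: −328 days → 28 December 2030.

December 28, 2030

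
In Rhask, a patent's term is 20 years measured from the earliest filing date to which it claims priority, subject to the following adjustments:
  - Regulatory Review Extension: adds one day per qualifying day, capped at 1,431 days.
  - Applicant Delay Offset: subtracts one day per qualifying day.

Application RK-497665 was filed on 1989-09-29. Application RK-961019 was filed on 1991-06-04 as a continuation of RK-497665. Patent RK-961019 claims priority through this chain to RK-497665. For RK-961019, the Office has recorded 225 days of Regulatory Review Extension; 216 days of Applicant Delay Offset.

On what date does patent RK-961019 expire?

2009-10-08

Earliest priority filing: 29 September 1989.
Base term: 29 September 1989 + 20 years → 29 September 2009.
Regulatory Review Extension: 225 days (within the 1431-day cap) → +225 days → 12 May 2010.
Applicant Delay Offset: −216 days → 8 October 2009.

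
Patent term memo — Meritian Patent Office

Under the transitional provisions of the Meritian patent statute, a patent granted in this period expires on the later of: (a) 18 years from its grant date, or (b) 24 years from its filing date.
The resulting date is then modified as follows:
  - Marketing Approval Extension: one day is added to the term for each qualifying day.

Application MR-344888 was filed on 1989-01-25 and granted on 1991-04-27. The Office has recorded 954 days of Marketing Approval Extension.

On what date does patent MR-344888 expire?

(a) grant + 18 years → 27 April 2009.
(b) filing + 24 years → 25 January 2013.
Later of the two: 25 January 2013.
Marketing Approval Extension: +954 days → 6 September 2015.

2015-09-06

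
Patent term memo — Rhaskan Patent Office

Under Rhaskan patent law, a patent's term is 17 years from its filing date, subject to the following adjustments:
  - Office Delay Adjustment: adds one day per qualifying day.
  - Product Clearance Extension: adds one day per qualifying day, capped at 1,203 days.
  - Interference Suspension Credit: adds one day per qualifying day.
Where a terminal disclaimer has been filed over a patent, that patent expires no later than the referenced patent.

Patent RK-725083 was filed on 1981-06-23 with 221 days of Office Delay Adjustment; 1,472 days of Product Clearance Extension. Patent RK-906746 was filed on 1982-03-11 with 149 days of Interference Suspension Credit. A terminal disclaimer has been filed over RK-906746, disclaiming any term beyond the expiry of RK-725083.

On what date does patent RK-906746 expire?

August 7, 1999

Natural term of RK-906746:
  Base: filing + 17 years → 11 March 1999.
  Interference Suspension Credit: +149 days → 7 August 1999.
Expiry of referenced patent RK-725083:
  Base: filing + 17 years → 23 June 1998.
  Office Delay Adjustment: +221 days → 30 January 1999.
  Product Clearance Extension: 1472 days claimed exceeds the 1203-day cap, so +1203 days → 17 May 2002.
Terminal disclaimer: RK-906746 expires on the earlier of 7 August 1999 and 17 May 2002.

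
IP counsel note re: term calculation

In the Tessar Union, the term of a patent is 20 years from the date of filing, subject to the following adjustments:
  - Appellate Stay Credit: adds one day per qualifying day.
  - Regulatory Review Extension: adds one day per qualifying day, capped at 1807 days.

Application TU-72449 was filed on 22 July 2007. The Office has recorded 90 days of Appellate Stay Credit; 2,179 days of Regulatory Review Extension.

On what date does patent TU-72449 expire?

2032-09-30

Base term: filing date + 20 years → 22 July 2027.
Appellate Stay Credit: +90 days → 20 October 2027.
Regulatory Review Extension: 2179 days claimed exceeds the 1807-day cap, so +1807 days → 30 September 2032.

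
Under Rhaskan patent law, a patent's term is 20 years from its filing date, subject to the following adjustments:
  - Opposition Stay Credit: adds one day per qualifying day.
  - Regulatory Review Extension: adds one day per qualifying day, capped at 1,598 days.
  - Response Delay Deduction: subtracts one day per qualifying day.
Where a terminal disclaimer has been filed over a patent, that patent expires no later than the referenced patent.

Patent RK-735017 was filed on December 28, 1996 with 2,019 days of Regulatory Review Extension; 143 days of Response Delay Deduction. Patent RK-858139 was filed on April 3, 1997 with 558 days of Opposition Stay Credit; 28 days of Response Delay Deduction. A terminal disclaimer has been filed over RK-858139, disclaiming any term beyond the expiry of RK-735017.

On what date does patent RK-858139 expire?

September 15, 2018

Natural term of RK-858139:
  Base: filing + 20 years → 3 April 2017.
  Opposition Stay Credit: +558 days → 13 October 2018.
  Response Delay Deduction: −28 days → 15 September 2018.
Expiry of referenced patent RK-735017:
  Base: filing + 20 years → 28 December 2016.
  Regulatory Review Extension: 2019 days claimed exceeds the 1598-day cap, so +1598 days → 14 May 2021.
  Response Delay Deduction: −143 days → 22 December 2020.
Terminal disclaimer: RK-858139 expires on the earlier of 15 September 2018 and 22 December 2020.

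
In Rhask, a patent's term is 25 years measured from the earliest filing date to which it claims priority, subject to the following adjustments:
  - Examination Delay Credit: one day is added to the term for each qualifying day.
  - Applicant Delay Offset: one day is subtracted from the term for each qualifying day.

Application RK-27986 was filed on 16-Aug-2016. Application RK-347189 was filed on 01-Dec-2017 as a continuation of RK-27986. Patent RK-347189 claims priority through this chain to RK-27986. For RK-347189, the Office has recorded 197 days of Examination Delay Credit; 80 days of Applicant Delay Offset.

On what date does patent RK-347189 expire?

December 11, 2041

Earliest priority filing: 16 August 2016.
Base term: 16 August 2016 + 25 years → 16 August 2041.
Examination Delay Credit: +197 days → 1 March 2042.
Applicant Delay Offset: −80 days → 11 December 2041.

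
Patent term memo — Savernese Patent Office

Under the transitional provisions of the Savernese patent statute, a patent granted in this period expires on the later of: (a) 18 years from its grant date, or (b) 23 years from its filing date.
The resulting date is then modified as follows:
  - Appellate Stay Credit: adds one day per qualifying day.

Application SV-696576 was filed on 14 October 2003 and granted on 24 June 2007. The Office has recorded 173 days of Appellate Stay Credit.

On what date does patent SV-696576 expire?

(a) grant + 18 years → 24 June 2025.
(b) filing + 23 years → 14 October 2026.
Later of the two: 14 October 2026.
Appellate Stay Credit: +173 days → 5 April 2027.

2027-04-05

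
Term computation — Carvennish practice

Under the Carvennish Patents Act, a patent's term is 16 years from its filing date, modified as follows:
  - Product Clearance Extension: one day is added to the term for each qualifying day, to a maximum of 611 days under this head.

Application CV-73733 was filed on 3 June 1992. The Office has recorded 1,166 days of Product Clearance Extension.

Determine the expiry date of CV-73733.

February 4, 2010

Base term: filing date + 16 years → 3 June 2008.
Product Clearance Extension: 1166 days claimed exceeds the 611-day cap, so +611 days → 4 February 2010.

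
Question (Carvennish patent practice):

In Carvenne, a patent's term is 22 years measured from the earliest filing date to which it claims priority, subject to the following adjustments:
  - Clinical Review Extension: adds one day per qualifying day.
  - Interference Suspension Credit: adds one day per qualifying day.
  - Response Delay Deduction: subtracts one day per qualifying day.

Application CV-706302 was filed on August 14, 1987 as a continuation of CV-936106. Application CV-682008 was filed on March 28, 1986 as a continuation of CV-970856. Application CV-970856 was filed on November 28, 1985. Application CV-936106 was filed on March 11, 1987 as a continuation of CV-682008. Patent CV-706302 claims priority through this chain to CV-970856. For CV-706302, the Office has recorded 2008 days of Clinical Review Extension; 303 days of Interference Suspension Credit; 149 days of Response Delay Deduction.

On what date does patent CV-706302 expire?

October 29, 2013

Earliest priority filing: 28 November 1985.
Base term: 28 November 1985 + 22 years → 28 November 2007.
Clinical Review Extension: +2008 days → 28 May 2013.
Interference Suspension Credit: +303 days → 27 March 2014.
Response Delay Deduction: −149 days → 29 October 2013.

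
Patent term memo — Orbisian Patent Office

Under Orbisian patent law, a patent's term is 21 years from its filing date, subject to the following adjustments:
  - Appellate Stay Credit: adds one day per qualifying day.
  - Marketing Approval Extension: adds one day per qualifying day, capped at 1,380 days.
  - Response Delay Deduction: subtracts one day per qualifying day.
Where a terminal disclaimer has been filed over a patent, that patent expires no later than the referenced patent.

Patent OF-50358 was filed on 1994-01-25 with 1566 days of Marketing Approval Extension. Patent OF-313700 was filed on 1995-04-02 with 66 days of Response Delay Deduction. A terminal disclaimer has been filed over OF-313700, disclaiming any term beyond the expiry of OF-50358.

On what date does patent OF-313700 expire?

2016-01-27

Natural term of OF-313700:
  Base: filing + 21 years → 2 April 2016.
  Response Delay Deduction: −66 days → 27 January 2016.
Expiry of referenced patent OF-50358:
  Base: filing + 21 years → 25 January 2015.
  Marketing Approval Extension: 1566 days claimed exceeds the 1380-day cap, so +1380 days → 5 November 2018.
Terminal disclaimer: OF-313700 expires on the earlier of 27 January 2016 and 5 November 2018.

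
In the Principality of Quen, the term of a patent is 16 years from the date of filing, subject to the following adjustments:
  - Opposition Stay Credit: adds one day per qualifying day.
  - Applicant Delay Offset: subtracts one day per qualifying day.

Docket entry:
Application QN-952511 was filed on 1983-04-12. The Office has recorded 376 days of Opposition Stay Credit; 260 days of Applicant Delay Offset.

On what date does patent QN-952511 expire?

Base term: filing date + 16 years → 12 April 1999.
Opposition Stay Credit: +376 days → 22 April 2000.
Applicant Delay Offset: −260 days → 6 August 1999.

1999-08-06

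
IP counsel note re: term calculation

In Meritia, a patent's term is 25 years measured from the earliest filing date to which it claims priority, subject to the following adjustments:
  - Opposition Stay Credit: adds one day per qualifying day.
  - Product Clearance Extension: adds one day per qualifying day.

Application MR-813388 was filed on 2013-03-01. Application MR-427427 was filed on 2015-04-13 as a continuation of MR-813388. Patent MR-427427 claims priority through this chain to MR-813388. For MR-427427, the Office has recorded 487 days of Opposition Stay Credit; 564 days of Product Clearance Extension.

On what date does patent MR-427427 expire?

Earliest priority filing: 1 March 2013.
Base term: 1 March 2013 + 25 years → 1 March 2038.
Opposition Stay Credit: +487 days → 1 July 2039.
Product Clearance Extension: +564 days → 15 January 2041.

January 15, 2041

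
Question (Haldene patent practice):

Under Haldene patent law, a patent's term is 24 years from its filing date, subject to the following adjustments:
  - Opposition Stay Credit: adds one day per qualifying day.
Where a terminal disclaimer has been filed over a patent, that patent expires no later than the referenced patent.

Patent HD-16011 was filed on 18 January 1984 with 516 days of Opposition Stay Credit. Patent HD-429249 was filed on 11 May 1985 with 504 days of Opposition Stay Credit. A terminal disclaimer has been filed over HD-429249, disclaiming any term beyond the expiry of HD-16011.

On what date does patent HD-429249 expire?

Natural term of HD-429249:
  Base: filing + 24 years → 11 May 2009.
  Opposition Stay Credit: +504 days → 27 September 2010.
Expiry of referenced patent HD-16011:
  Base: filing + 24 years → 18 January 2008.
  Opposition Stay Credit: +516 days → 17 June 2009.
Terminal disclaimer: HD-429249 expires on the earlier of 27 September 2010 and 17 June 2009.

2009-06-17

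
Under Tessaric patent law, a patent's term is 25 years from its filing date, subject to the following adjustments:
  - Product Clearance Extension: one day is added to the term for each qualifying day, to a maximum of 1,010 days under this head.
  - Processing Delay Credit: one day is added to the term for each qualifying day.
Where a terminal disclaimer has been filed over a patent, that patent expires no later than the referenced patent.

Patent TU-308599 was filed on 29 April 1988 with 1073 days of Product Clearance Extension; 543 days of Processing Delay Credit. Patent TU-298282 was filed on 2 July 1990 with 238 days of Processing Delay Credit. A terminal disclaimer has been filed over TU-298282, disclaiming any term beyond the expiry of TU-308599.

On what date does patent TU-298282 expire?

Natural term of TU-298282:
  Base: filing + 25 years → 2 July 2015.
  Processing Delay Credit: +238 days → 25 February 2016.
Expiry of referenced patent TU-308599:
  Base: filing + 25 years → 29 April 2013.
  Product Clearance Extension: 1073 days claimed exceeds the 1010-day cap, so +1010 days → 3 February 2016.
  Processing Delay Credit: +543 days → 30 July 2017.
Terminal disclaimer: TU-298282 expires on the earlier of 25 February 2016 and 30 July 2017.

2016-02-25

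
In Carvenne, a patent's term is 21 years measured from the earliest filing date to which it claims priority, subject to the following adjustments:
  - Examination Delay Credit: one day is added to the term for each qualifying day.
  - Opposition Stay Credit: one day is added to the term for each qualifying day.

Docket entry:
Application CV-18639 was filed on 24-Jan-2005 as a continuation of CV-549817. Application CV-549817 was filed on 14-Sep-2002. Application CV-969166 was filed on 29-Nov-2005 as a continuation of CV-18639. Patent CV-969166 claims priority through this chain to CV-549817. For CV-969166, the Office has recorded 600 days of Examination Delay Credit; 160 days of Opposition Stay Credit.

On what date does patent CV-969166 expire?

Earliest priority filing: 14 September 2002.
Base term: 14 September 2002 + 21 years → 14 September 2023.
Examination Delay Credit: +600 days → 6 May 2025.
Opposition Stay Credit: +160 days → 13 October 2025.

2025-10-13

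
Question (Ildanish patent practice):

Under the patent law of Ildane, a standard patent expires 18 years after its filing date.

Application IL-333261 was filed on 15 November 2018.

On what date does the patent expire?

Filing date + 18 years → 15 November 2036.

November 15, 2036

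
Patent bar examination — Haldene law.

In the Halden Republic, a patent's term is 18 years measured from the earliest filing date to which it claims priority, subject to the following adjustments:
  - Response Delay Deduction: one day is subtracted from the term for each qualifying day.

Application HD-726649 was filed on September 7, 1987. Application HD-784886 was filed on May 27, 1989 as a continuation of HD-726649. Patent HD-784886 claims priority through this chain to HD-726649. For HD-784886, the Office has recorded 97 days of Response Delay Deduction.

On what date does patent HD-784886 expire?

June 2, 2005

Earliest priority filing: 7 September 1987.
Base term: 7 September 1987 + 18 years → 7 September 2005.
Response Delay Deduction: −97 days → 2 June 2005.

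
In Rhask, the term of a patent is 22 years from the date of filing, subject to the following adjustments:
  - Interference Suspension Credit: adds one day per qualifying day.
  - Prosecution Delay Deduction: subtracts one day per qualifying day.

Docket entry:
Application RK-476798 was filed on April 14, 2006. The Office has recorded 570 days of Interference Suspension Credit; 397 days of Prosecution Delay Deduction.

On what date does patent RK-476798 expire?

October 4, 2028

Base term: filing date + 22 years → 14 April 2028.
Interference Suspension Credit: +570 days → 5 November 2029.
Prosecution Delay Deduction: −397 days → 4 October 2028.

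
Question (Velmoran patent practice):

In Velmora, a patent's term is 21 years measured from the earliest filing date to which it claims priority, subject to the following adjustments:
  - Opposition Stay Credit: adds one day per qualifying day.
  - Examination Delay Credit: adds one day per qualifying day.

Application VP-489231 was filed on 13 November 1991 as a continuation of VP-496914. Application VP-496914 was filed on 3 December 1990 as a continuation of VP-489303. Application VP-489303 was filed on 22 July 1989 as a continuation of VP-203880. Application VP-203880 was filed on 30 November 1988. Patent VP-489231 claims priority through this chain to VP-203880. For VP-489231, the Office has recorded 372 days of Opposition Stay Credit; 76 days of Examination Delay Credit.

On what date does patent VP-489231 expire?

Earliest priority filing: 30 November 1988.
Base term: 30 November 1988 + 21 years → 30 November 2009.
Opposition Stay Credit: +372 days → 7 December 2010.
Examination Delay Credit: +76 days → 21 February 2011.

February 21, 2011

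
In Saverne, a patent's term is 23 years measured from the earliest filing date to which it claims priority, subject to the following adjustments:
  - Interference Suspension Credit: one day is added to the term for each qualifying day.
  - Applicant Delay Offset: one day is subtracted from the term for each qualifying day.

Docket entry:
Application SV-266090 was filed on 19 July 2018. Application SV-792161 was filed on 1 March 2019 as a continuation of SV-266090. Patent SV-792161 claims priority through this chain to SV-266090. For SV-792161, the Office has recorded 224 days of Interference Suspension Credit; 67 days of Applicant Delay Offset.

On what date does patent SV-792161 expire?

2041-12-23

Earliest priority filing: 19 July 2018.
Base term: 19 July 2018 + 23 years → 19 July 2041.
Interference Suspension Credit: +224 days → 28 February 2042.
Applicant Delay Offset: −67 days → 23 December 2041.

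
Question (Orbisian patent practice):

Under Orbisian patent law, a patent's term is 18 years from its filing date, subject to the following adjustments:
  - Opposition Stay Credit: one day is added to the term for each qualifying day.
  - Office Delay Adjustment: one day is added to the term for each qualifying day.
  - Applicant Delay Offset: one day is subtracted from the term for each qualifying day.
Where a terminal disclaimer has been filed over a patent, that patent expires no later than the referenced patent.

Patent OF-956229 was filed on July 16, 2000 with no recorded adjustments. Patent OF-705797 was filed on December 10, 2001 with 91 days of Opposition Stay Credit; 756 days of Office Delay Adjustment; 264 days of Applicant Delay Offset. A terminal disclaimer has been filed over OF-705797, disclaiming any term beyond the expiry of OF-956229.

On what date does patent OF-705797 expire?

2018-07-16

Natural term of OF-705797:
  Base: filing + 18 years → 10 December 2019.
  Opposition Stay Credit: +91 days → 10 March 2020.
  Office Delay Adjustment: +756 days → 5 April 2022.
  Applicant Delay Offset: −264 days → 15 July 2021.
Expiry of referenced patent OF-956229:
  Base: filing + 18 years → 16 July 2018.
Terminal disclaimer: OF-705797 expires on the earlier of 15 July 2021 and 16 July 2018.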